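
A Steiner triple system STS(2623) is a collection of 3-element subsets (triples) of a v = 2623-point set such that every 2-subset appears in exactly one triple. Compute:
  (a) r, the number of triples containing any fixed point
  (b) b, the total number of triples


An STS(v) is a 2-(v, 3, 1) BIBD: block size k = 3, λ = 1.
Replication: r(k − 1) = λ(v − 1) ⇒ r·2 = 2623 − 1 = 2622 ⇒ r = 1311.
Block count: b = v(v − 1)/6 = 2623·2622/6 = 6877506/6 = 1146251.

r = 1311, b = 1146251.


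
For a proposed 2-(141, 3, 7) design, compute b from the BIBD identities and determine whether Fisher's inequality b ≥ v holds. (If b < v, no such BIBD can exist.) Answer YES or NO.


r = λ(v − 1)/(k − 1) = 7·140/2 = 490.
b = vr/k = 141·490/3 = 23030.
Fisher's inequality: b ≥ v ⇔ 23030 ≥ 141? YES.

YES


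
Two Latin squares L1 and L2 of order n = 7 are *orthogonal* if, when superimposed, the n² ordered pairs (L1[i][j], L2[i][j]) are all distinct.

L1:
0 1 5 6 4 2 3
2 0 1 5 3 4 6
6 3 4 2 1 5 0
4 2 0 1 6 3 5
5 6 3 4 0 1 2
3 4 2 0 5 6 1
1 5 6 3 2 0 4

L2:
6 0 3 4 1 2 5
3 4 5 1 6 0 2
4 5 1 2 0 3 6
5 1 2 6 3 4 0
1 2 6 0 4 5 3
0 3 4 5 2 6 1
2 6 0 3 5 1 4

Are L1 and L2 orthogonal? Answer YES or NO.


Form the n² = 49 superimposed pairs (L1[i][j], L2[i][j]), row by row (rows and columns indexed from 0):
row 0: (0,6) (1,0) (5,3) (6,4) (4,1) (2,2) (3,5)
row 1: (2,3) (0,4) (1,5) (5,1) (3,6) (4,0) (6,2)
row 2: (6,4) (3,5) (4,1) (2,2) (1,0) (5,3) (0,6)
row 3: (4,5) (2,1) (0,2) (1,6) (6,3) (3,4) (5,0)
row 4: (5,1) (6,2) (3,6) (4,0) (0,4) (1,5) (2,3)
row 5: (3,0) (4,3) (2,4) (0,5) (5,2) (6,6) (1,1)
row 6: (1,2) (5,6) (6,0) (3,3) (2,5) (0,1) (4,4)
Orthogonality requires all 49 pairs distinct.
But the pair (6,4) repeats: cell (0,3) has L1 = 6, L2 = 4, and cell (2,0) has L1 = 6, L2 = 4.
A repeated pair means some other pair never occurs (only 35 distinct pairs out of 49), so the squares are not orthogonal.
Conclusion: NO.

NO


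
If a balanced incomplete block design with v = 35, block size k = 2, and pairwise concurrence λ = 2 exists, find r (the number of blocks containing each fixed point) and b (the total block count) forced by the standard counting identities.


Any 2-(v, k, λ) BIBD satisfies two necessary conditions:
  (i)  Each point sits in r blocks, and counting incidences through any fixed point gives r(k − 1) = λ(v − 1), so r = λ(v − 1)/(k − 1).
  (ii) Total incidences bk = vr, so b = vr/k.
Step 1: r = λ(v − 1)/(k − 1) = 2·(35 − 1)/(2 − 1) = 2·34/1 = 68/1 = 68.
Step 2: b = vr/k = 35·68/2 = 2380/2 = 1190.
Check integrality: r = 68 ∈ Z ✓, b = 1190 ∈ Z ✓.
(These identities are necessary conditions: they determine r and b for any design with these parameters, but do not by themselves prove that one exists.)

r = 68, b = 1190.


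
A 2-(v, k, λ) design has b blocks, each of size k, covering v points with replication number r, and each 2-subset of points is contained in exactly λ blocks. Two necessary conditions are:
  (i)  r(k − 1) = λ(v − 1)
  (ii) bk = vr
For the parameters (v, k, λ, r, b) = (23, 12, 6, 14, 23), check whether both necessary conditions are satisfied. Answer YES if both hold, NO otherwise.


Condition (i): r(k − 1) = 14·11 = 154; λ(v − 1) = 6·22 = 132. Match? NO.
Condition (ii): bk = 23·12 = 276; vr = 23·14 = 322. Match? NO.
Both conditions hold? NO.

NO


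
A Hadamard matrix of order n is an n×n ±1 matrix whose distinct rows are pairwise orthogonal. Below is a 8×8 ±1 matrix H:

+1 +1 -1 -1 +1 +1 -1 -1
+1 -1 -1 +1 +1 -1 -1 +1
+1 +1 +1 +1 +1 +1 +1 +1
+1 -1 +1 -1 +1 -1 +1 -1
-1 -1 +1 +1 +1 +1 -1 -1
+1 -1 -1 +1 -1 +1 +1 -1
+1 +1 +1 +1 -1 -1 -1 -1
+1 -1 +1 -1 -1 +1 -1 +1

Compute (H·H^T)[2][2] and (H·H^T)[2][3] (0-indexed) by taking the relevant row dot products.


Row 2 of H: [1, 1, 1, 1, 1, 1, 1, 1].
Row 3 of H: [1, -1, 1, -1, 1, -1, 1, -1].
(H·H^T)[2][2] = Σ_j H[2][j]·H[2][j] = (1)² + (1)² + (1)² + (1)² + (1)² + (1)² + (1)² + (1)² = 1 + 1 + 1 + 1 + 1 + 1 + 1 + 1 = 8.
(H·H^T)[2][3] = Σ_j H[2][j]·H[3][j] = (1)·(1) + (1)·(-1) + (1)·(1) + (1)·(-1) + (1)·(1) + (1)·(-1) + (1)·(1) + (1)·(-1) = 1 + -1 + 1 + -1 + 1 + -1 + 1 + -1 = 0.
So rows 2 and 3 are orthogonal; the diagonal entry equals n = 8.

(2,2) entry = 8; (2,3) entry = 0.


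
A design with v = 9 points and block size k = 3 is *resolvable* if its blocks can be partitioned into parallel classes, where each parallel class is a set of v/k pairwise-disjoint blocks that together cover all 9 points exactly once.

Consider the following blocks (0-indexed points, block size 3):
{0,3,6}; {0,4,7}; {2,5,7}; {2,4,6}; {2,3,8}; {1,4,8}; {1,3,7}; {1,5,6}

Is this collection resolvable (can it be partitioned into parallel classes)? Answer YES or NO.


v = 9, block size k = 3, number of blocks = 8.
For resolvability, blocks must partition into parallel classes of size v/k = 3.
Total blocks must therefore be a multiple of 3: 8 = 3·2 + 2 ⇒ not divisible ✗.
Resolvable? NO.

NO


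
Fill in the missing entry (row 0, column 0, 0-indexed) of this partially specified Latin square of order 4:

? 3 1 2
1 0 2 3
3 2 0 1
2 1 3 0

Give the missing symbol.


Row 0 contains symbols [1, 2, 3] — missing [0].
Column 0 contains symbols [1, 2, 3] — missing [0].
The missing symbol must appear in both missing sets; intersection = [0].
Therefore the hidden value is 0.

Missing value = 0.


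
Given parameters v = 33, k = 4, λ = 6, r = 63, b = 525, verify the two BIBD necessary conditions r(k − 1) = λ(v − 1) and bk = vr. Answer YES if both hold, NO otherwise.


Condition (i): r(k − 1) = 63·3 = 189; λ(v − 1) = 6·32 = 192. Match? NO.
Condition (ii): bk = 525·4 = 2100; vr = 33·63 = 2079. Match? NO.
Both conditions hold? NO.

NO


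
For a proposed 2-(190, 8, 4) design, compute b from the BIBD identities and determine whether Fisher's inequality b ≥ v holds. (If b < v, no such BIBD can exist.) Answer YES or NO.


r = λ(v − 1)/(k − 1) = 4·189/7 = 108.
b = vr/k = 190·108/8 = 2565.
Fisher's inequality: b ≥ v ⇔ 2565 ≥ 190? YES.

YES


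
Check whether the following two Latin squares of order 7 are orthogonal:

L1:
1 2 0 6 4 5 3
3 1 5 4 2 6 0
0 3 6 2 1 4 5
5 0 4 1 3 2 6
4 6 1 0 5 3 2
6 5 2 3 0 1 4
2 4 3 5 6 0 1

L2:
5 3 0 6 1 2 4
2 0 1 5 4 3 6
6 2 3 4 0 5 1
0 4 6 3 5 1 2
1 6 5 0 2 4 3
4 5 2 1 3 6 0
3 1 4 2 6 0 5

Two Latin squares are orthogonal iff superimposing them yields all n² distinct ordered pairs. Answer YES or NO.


Form the n² = 49 superimposed pairs (L1[i][j], L2[i][j]), row by row (rows and columns indexed from 0):
row 0: (1,5) (2,3) (0,0) (6,6) (4,1) (5,2) (3,4)
row 1: (3,2) (1,0) (5,1) (4,5) (2,4) (6,3) (0,6)
row 2: (0,6) (3,2) (6,3) (2,4) (1,0) (4,5) (5,1)
row 3: (5,0) (0,4) (4,6) (1,3) (3,5) (2,1) (6,2)
row 4: (4,1) (6,6) (1,5) (0,0) (5,2) (3,4) (2,3)
row 5: (6,4) (5,5) (2,2) (3,1) (0,3) (1,6) (4,0)
row 6: (2,3) (4,1) (3,4) (5,2) (6,6) (0,0) (1,5)
Orthogonality requires all 49 pairs distinct.
But the pair (0,6) repeats: cell (1,6) has L1 = 0, L2 = 6, and cell (2,0) has L1 = 0, L2 = 6.
A repeated pair means some other pair never occurs (only 28 distinct pairs out of 49), so the squares are not orthogonal.
Conclusion: NO.

NO


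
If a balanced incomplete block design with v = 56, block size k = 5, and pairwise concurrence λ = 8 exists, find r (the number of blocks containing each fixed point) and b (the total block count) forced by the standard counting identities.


Any 2-(v, k, λ) BIBD satisfies two necessary conditions:
  (i)  Each point sits in r blocks, and counting incidences through any fixed point gives r(k − 1) = λ(v − 1), so r = λ(v − 1)/(k − 1).
  (ii) Total incidences bk = vr, so b = vr/k.
Step 1: r = λ(v − 1)/(k − 1) = 8·(56 − 1)/(5 − 1) = 8·55/4 = 440/4 = 110.
Step 2: b = vr/k = 56·110/5 = 6160/5 = 1232.
Check integrality: r = 110 ∈ Z ✓, b = 1232 ∈ Z ✓.
(These identities are necessary conditions: they determine r and b for any design with these parameters, but do not by themselves prove that one exists.)

r = 110, b = 1232.


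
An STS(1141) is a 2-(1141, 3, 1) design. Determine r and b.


An STS(v) is a 2-(v, 3, 1) BIBD: block size k = 3, λ = 1.
Replication: r(k − 1) = λ(v − 1) ⇒ r·2 = 1141 − 1 = 1140 ⇒ r = 570.
Block count: b = v(v − 1)/6 = 1141·1140/6 = 1300740/6 = 216790.

r = 570, b = 216790.


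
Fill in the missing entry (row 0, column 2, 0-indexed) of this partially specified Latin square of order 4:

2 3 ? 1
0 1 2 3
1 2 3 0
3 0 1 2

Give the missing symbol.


Row 0 contains symbols [1, 2, 3] — missing [0].
Column 2 contains symbols [1, 2, 3] — missing [0].
The missing symbol must appear in both missing sets; intersection = [0].
Therefore the hidden value is 0.

Missing value = 0.


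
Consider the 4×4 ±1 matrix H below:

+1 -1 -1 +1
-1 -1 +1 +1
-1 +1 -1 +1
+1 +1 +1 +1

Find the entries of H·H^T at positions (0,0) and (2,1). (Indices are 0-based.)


Row 0 of H: [1, -1, -1, 1].
Row 1 of H: [-1, -1, 1, 1].
Row 2 of H: [-1, 1, -1, 1].
(H·H^T)[0][0] = Σ_j H[0][j]·H[0][j] = (1)² + (-1)² + (-1)² + (1)² = 1 + 1 + 1 + 1 = 4.
(H·H^T)[2][1] = Σ_j H[2][j]·H[1][j] = (-1)·(-1) + (1)·(-1) + (-1)·(1) + (1)·(1) = 1 + -1 + -1 + 1 = 0.
So rows 2 and 1 are orthogonal; the diagonal entry equals n = 4.

(0,0) entry = 4; (2,1) entry = 0.


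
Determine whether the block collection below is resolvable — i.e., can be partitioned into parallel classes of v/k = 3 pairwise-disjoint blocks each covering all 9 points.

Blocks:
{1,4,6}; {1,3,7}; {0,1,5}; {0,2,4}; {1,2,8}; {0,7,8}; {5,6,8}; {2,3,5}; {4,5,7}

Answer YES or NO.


v = 9, block size k = 3, number of blocks = 9.
For resolvability, blocks must partition into parallel classes of size v/k = 3.
Total blocks must therefore be a multiple of 3: 9 = 3·3 + 0 ⇒ divisible ✓.
Consider block {0,1,5}. It intersects every other block in the collection, so no parallel class of size 3 can contain it.
Since every block must belong to some parallel class in a resolution, the collection cannot be partitioned into parallel classes.
Resolvable? NO.

NO


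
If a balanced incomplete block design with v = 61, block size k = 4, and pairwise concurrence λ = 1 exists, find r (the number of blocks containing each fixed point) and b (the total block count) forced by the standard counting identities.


Any 2-(v, k, λ) BIBD satisfies two necessary conditions:
  (i)  Each point sits in r blocks, and counting incidences through any fixed point gives r(k − 1) = λ(v − 1), so r = λ(v − 1)/(k − 1).
  (ii) Total incidences bk = vr, so b = vr/k.
Step 1: r = λ(v − 1)/(k − 1) = 1·(61 − 1)/(4 − 1) = 1·60/3 = 60/3 = 20.
Step 2: b = vr/k = 61·20/4 = 1220/4 = 305.
Check integrality: r = 20 ∈ Z ✓, b = 305 ∈ Z ✓.
(These identities are necessary conditions: they determine r and b for any design with these parameters, but do not by themselves prove that one exists.)

r = 20, b = 305.


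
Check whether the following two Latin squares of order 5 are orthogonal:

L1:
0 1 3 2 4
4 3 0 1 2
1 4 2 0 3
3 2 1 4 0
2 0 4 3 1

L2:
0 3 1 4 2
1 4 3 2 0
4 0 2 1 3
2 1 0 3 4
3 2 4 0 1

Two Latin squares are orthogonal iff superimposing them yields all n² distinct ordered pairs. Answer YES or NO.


Form the n² = 25 superimposed pairs (L1[i][j], L2[i][j]), row by row (rows and columns indexed from 0):
row 0: (0,0) (1,3) (3,1) (2,4) (4,2)
row 1: (4,1) (3,4) (0,3) (1,2) (2,0)
row 2: (1,4) (4,0) (2,2) (0,1) (3,3)
row 3: (3,2) (2,1) (1,0) (4,3) (0,4)
row 4: (2,3) (0,2) (4,4) (3,0) (1,1)
Orthogonality requires all 25 pairs distinct.
Check by first coordinate: for each symbol s of L1, list the L2 entries in the n cells where L1 = s; they must all differ.
  L1 = 0: L2 entries (in reading order) 0, 3, 1, 4, 2 — all 5 distinct ✓
  L1 = 1: L2 entries (in reading order) 3, 2, 4, 0, 1 — all 5 distinct ✓
  L1 = 2: L2 entries (in reading order) 4, 0, 2, 1, 3 — all 5 distinct ✓
  L1 = 3: L2 entries (in reading order) 1, 4, 3, 2, 0 — all 5 distinct ✓
  L1 = 4: L2 entries (in reading order) 2, 1, 0, 3, 4 — all 5 distinct ✓
Every symbol of L1 meets every symbol of L2 exactly once, so all 25 pairs are distinct (25 of 25).
Conclusion: YES.

YES


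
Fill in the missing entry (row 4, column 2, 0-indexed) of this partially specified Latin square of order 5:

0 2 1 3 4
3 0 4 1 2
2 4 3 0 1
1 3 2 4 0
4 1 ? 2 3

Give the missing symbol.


Row 4 contains symbols [1, 2, 3, 4] — missing [0].
Column 2 contains symbols [1, 2, 3, 4] — missing [0].
The missing symbol must appear in both missing sets; intersection = [0].
Therefore the hidden value is 0.

Missing value = 0.


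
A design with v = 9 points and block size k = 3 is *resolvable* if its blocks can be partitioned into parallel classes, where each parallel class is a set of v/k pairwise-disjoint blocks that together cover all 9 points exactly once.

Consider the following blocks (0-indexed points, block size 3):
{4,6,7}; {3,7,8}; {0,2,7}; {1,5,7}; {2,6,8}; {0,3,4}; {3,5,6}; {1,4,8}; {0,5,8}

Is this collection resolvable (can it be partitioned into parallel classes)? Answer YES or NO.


v = 9, block size k = 3, number of blocks = 9.
For resolvability, blocks must partition into parallel classes of size v/k = 3.
Total blocks must therefore be a multiple of 3: 9 = 3·3 + 0 ⇒ divisible ✓.
Consider block {4,6,7}. The only other block(s) in the collection disjoint from it are {0,5,8} — just 1 block(s). Any parallel class containing {4,6,7} would need 2 other blocks each disjoint from it, so no parallel class of size 3 can contain {4,6,7}.
Since every block must belong to some parallel class in a resolution, the collection cannot be partitioned into parallel classes.
Resolvable? NO.

NO


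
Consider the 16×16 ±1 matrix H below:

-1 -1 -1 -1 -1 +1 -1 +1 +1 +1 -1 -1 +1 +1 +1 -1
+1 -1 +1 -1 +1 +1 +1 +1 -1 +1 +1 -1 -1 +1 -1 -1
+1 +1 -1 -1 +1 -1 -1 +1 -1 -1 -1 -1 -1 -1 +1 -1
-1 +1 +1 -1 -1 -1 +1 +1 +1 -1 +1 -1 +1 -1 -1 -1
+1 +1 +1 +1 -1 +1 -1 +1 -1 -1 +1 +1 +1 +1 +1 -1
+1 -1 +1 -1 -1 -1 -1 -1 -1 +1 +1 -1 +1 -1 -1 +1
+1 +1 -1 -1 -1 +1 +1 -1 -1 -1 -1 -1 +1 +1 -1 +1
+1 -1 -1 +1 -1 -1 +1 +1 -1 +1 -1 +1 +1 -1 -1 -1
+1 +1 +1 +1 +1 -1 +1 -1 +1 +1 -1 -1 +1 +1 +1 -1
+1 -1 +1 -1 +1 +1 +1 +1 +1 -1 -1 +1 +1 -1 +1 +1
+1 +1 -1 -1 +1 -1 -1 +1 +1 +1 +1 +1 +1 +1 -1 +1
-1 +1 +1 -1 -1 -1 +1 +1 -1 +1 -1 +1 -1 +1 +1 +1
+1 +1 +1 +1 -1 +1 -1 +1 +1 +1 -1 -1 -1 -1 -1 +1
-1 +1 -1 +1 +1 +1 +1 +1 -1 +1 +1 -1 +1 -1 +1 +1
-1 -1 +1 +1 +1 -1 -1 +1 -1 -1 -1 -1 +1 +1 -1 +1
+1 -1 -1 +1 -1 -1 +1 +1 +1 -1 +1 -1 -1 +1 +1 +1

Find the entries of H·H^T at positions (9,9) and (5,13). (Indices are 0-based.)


Row 5 of H: [1, -1, 1, -1, -1, -1, -1, -1, -1, 1, 1, -1, 1, -1, -1, 1].
Row 9 of H: [1, -1, 1, -1, 1, 1, 1, 1, 1, -1, -1, 1, 1, -1, 1, 1].
Row 13 of H: [-1, 1, -1, 1, 1, 1, 1, 1, -1, 1, 1, -1, 1, -1, 1, 1].
(H·H^T)[9][9] = Σ_j H[9][j]·H[9][j] = (1)² + (-1)² + (1)² + (-1)² + (1)² + (1)² + (1)² + (1)² + (1)² + (-1)² + (-1)² + (1)² + (1)² + (-1)² + (1)² + (1)² = 1 + 1 + 1 + 1 + 1 + 1 + 1 + 1 + 1 + 1 + 1 + 1 + 1 + 1 + 1 + 1 = 16.
(H·H^T)[5][13] = Σ_j H[5][j]·H[13][j] = (1)·(-1) + (-1)·(1) + (1)·(-1) + (-1)·(1) + (-1)·(1) + (-1)·(1) + (-1)·(1) + (-1)·(1) + (-1)·(-1) + (1)·(1) + (1)·(1) + (-1)·(-1) + (1)·(1) + (-1)·(-1) + (-1)·(1) + (1)·(1) = -1 + -1 + -1 + -1 + -1 + -1 + -1 + -1 + 1 + 1 + 1 + 1 + 1 + 1 + -1 + 1 = -2.
Rows 5 and 13 are not orthogonal (dot product = -2 ≠ 0), so H is not a Hadamard matrix.

(9,9) entry = 16; (5,13) entry = -2.


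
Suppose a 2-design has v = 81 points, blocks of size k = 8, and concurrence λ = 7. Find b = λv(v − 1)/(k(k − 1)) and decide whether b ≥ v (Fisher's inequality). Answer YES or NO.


r = λ(v − 1)/(k − 1) = 7·80/7 = 80.
b = vr/k = 81·80/8 = 810.
Fisher's inequality: b ≥ v ⇔ 810 ≥ 81? YES.

YES


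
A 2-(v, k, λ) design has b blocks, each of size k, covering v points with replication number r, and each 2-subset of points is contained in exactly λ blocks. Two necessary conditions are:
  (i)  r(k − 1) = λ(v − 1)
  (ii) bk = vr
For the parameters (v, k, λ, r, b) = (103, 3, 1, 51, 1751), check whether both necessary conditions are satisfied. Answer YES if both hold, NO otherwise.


Condition (i): r(k − 1) = 51·2 = 102; λ(v − 1) = 1·102 = 102. Match? YES.
Condition (ii): bk = 1751·3 = 5253; vr = 103·51 = 5253. Match? YES.
Both conditions hold? YES.

YES


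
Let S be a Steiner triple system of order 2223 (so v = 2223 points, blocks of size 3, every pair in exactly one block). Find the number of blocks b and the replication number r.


An STS(v) is a 2-(v, 3, 1) BIBD: block size k = 3, λ = 1.
Replication: r(k − 1) = λ(v − 1) ⇒ r·2 = 2223 − 1 = 2222 ⇒ r = 1111.
Block count: b = v(v − 1)/6 = 2223·2222/6 = 4939506/6 = 823251.

r = 1111, b = 823251.


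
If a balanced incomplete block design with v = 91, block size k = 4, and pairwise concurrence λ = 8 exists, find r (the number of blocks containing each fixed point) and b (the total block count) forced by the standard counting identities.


Any 2-(v, k, λ) BIBD satisfies two necessary conditions:
  (i)  Each point sits in r blocks, and counting incidences through any fixed point gives r(k − 1) = λ(v − 1), so r = λ(v − 1)/(k − 1).
  (ii) Total incidences bk = vr, so b = vr/k.
Step 1: r = λ(v − 1)/(k − 1) = 8·(91 − 1)/(4 − 1) = 8·90/3 = 720/3 = 240.
Step 2: b = vr/k = 91·240/4 = 21840/4 = 5460.
Check integrality: r = 240 ∈ Z ✓, b = 5460 ∈ Z ✓.
(These identities are necessary conditions: they determine r and b for any design with these parameters, but do not by themselves prove that one exists.)

r = 240, b = 5460.


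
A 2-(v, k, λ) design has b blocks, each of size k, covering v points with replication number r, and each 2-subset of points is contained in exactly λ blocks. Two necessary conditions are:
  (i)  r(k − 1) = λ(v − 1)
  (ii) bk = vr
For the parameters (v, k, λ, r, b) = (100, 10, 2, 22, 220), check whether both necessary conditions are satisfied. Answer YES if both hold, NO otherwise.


Condition (i): r(k − 1) = 22·9 = 198; λ(v − 1) = 2·99 = 198. Match? YES.
Condition (ii): bk = 220·10 = 2200; vr = 100·22 = 2200. Match? YES.
Both conditions hold? YES.

YES


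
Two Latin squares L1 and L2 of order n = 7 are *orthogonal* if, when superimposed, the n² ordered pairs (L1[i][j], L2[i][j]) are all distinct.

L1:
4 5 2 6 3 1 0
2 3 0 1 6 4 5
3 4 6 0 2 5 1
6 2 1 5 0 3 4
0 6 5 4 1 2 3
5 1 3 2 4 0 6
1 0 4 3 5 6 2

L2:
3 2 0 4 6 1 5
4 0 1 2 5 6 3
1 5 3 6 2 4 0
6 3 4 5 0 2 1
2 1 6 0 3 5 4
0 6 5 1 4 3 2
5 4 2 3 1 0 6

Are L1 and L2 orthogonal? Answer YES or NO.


Form the n² = 49 superimposed pairs (L1[i][j], L2[i][j]), row by row (rows and columns indexed from 0):
row 0: (4,3) (5,2) (2,0) (6,4) (3,6) (1,1) (0,5)
row 1: (2,4) (3,0) (0,1) (1,2) (6,5) (4,6) (5,3)
row 2: (3,1) (4,5) (6,3) (0,6) (2,2) (5,4) (1,0)
row 3: (6,6) (2,3) (1,4) (5,5) (0,0) (3,2) (4,1)
row 4: (0,2) (6,1) (5,6) (4,0) (1,3) (2,5) (3,4)
row 5: (5,0) (1,6) (3,5) (2,1) (4,4) (0,3) (6,2)
row 6: (1,5) (0,4) (4,2) (3,3) (5,1) (6,0) (2,6)
Orthogonality requires all 49 pairs distinct.
Check by first coordinate: for each symbol s of L1, list the L2 entries in the n cells where L1 = s; they must all differ.
  L1 = 0: L2 entries (in reading order) 5, 1, 6, 0, 2, 3, 4 — all 7 distinct ✓
  L1 = 1: L2 entries (in reading order) 1, 2, 0, 4, 3, 6, 5 — all 7 distinct ✓
  L1 = 2: L2 entries (in reading order) 0, 4, 2, 3, 5, 1, 6 — all 7 distinct ✓
  L1 = 3: L2 entries (in reading order) 6, 0, 1, 2, 4, 5, 3 — all 7 distinct ✓
  L1 = 4: L2 entries (in reading order) 3, 6, 5, 1, 0, 4, 2 — all 7 distinct ✓
  L1 = 5: L2 entries (in reading order) 2, 3, 4, 5, 6, 0, 1 — all 7 distinct ✓
  L1 = 6: L2 entries (in reading order) 4, 5, 3, 6, 1, 2, 0 — all 7 distinct ✓
Every symbol of L1 meets every symbol of L2 exactly once, so all 49 pairs are distinct (49 of 49).
Conclusion: YES.

YES


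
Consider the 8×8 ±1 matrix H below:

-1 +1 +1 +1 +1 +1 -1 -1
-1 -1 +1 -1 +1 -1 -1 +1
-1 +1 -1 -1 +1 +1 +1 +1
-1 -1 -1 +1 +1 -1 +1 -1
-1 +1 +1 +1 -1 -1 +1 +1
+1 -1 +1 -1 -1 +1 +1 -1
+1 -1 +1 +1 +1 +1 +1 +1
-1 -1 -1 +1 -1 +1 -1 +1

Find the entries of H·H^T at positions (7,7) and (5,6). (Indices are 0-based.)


Row 5 of H: [1, -1, 1, -1, -1, 1, 1, -1].
Row 6 of H: [1, -1, 1, 1, 1, 1, 1, 1].
Row 7 of H: [-1, -1, -1, 1, -1, 1, -1, 1].
(H·H^T)[7][7] = Σ_j H[7][j]·H[7][j] = (-1)² + (-1)² + (-1)² + (1)² + (-1)² + (1)² + (-1)² + (1)² = 1 + 1 + 1 + 1 + 1 + 1 + 1 + 1 = 8.
(H·H^T)[5][6] = Σ_j H[5][j]·H[6][j] = (1)·(1) + (-1)·(-1) + (1)·(1) + (-1)·(1) + (-1)·(1) + (1)·(1) + (1)·(1) + (-1)·(1) = 1 + 1 + 1 + -1 + -1 + 1 + 1 + -1 = 2.
Rows 5 and 6 are not orthogonal (dot product = 2 ≠ 0), so H is not a Hadamard matrix.

(7,7) entry = 8; (5,6) entry = 2.


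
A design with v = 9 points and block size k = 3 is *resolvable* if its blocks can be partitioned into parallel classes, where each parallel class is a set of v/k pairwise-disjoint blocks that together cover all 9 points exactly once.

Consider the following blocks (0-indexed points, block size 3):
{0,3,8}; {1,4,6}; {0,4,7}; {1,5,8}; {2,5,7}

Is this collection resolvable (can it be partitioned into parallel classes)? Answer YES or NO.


v = 9, block size k = 3, number of blocks = 5.
For resolvability, blocks must partition into parallel classes of size v/k = 3.
Total blocks must therefore be a multiple of 3: 5 = 3·1 + 2 ⇒ not divisible ✗.
Resolvable? NO.

NO


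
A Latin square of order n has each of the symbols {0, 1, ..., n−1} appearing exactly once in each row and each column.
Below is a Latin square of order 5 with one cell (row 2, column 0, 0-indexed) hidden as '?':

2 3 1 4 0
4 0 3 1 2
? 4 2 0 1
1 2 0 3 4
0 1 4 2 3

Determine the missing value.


Row 2 contains symbols [0, 1, 2, 4] — missing [3].
Column 0 contains symbols [0, 1, 2, 4] — missing [3].
The missing symbol must appear in both missing sets; intersection = [3].
Therefore the hidden value is 3.

Missing value = 3.


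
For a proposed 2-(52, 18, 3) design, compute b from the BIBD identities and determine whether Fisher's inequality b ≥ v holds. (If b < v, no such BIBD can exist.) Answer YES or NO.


r = λ(v − 1)/(k − 1) = 3·51/17 = 9.
b = vr/k = 52·9/18 = 26.
Fisher's inequality: b ≥ v ⇔ 26 ≥ 52? NO.

NO


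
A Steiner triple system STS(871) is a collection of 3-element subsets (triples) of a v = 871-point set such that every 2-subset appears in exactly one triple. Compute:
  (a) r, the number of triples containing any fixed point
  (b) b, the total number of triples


An STS(v) is a 2-(v, 3, 1) BIBD: block size k = 3, λ = 1.
Replication: r(k − 1) = λ(v − 1) ⇒ r·2 = 871 − 1 = 870 ⇒ r = 435.
Block count: b = v(v − 1)/6 = 871·870/6 = 757770/6 = 126295.
(Check via bk = vr: 126295·3 = 378885 = 871·435 = 378885 ✓.)

r = 435, b = 126295.


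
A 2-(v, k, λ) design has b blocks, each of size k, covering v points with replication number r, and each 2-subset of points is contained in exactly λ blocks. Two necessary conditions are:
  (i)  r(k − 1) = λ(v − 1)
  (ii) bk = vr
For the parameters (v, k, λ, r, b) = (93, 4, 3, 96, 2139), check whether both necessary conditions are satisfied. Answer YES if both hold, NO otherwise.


Condition (i): r(k − 1) = 96·3 = 288; λ(v − 1) = 3·92 = 276. Match? NO.
Condition (ii): bk = 2139·4 = 8556; vr = 93·96 = 8928. Match? NO.
Both conditions hold? NO.

NO


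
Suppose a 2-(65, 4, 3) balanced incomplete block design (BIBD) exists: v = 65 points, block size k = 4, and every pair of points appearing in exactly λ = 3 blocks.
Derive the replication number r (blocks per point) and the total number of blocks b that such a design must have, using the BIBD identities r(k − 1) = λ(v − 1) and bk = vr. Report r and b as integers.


Any 2-(v, k, λ) BIBD satisfies two necessary conditions:
  (i)  Each point sits in r blocks, and counting incidences through any fixed point gives r(k − 1) = λ(v − 1), so r = λ(v − 1)/(k − 1).
  (ii) Total incidences bk = vr, so b = vr/k.
Step 1: r = λ(v − 1)/(k − 1) = 3·(65 − 1)/(4 − 1) = 3·64/3 = 192/3 = 64.
Step 2: b = vr/k = 65·64/4 = 4160/4 = 1040.
Check integrality: r = 64 ∈ Z ✓, b = 1040 ∈ Z ✓.
(These identities are necessary conditions: they determine r and b for any design with these parameters, but do not by themselves prove that one exists.)

r = 64, b = 1040.


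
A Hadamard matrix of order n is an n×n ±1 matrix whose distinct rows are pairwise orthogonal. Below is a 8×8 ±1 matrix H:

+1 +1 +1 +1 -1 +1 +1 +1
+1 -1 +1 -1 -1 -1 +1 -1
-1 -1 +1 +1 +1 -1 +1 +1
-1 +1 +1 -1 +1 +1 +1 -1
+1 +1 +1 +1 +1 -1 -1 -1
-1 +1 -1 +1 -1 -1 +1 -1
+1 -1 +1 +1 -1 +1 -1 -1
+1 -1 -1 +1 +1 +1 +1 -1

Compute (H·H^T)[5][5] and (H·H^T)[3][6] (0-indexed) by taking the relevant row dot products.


Row 3 of H: [-1, 1, 1, -1, 1, 1, 1, -1].
Row 5 of H: [-1, 1, -1, 1, -1, -1, 1, -1].
Row 6 of H: [1, -1, 1, 1, -1, 1, -1, -1].
(H·H^T)[5][5] = Σ_j H[5][j]·H[5][j] = (-1)² + (1)² + (-1)² + (1)² + (-1)² + (-1)² + (1)² + (-1)² = 1 + 1 + 1 + 1 + 1 + 1 + 1 + 1 = 8.
(H·H^T)[3][6] = Σ_j H[3][j]·H[6][j] = (-1)·(1) + (1)·(-1) + (1)·(1) + (-1)·(1) + (1)·(-1) + (1)·(1) + (1)·(-1) + (-1)·(-1) = -1 + -1 + 1 + -1 + -1 + 1 + -1 + 1 = -2.
Rows 3 and 6 are not orthogonal (dot product = -2 ≠ 0), so H is not a Hadamard matrix.

(5,5) entry = 8; (3,6) entry = -2.


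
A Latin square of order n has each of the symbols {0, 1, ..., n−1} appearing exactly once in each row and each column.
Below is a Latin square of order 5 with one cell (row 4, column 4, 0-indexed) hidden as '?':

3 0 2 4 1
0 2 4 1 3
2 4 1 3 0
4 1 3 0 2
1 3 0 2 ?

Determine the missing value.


Row 4 contains symbols [0, 1, 2, 3] — missing [4].
Column 4 contains symbols [0, 1, 2, 3] — missing [4].
The missing symbol must appear in both missing sets; intersection = [4].
Therefore the hidden value is 4.

Missing value = 4.


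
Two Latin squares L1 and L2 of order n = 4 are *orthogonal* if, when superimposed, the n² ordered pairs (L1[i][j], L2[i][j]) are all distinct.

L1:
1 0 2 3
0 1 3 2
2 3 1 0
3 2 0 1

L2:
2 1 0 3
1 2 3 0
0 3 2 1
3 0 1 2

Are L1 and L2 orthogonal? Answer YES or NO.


Form the n² = 16 superimposed pairs (L1[i][j], L2[i][j]), row by row (rows and columns indexed from 0):
row 0: (1,2) (0,1) (2,0) (3,3)
row 1: (0,1) (1,2) (3,3) (2,0)
row 2: (2,0) (3,3) (1,2) (0,1)
row 3: (3,3) (2,0) (0,1) (1,2)
Orthogonality requires all 16 pairs distinct.
But the pair (0,1) repeats: cell (0,1) has L1 = 0, L2 = 1, and cell (1,0) has L1 = 0, L2 = 1.
A repeated pair means some other pair never occurs (only 4 distinct pairs out of 16), so the squares are not orthogonal.
Conclusion: NO.

NO


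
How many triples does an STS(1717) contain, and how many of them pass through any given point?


An STS(v) is a 2-(v, 3, 1) BIBD: block size k = 3, λ = 1.
Replication: r(k − 1) = λ(v − 1) ⇒ r·2 = 1717 − 1 = 1716 ⇒ r = 858.
Block count: bk = vr ⇒ b·3 = 1717·858 = 1473186 ⇒ b = 491062.

r = 858, b = 491062.


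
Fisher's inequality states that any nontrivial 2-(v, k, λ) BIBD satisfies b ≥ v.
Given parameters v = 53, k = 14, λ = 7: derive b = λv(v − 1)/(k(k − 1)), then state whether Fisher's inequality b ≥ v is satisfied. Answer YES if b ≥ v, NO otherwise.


b = λv(v − 1)/(k(k − 1)) = 7·53·52/(14·13) = 19292/182 = 106.
Compare with v = 53: b ≥ v, so Fisher's inequality holds.

YES


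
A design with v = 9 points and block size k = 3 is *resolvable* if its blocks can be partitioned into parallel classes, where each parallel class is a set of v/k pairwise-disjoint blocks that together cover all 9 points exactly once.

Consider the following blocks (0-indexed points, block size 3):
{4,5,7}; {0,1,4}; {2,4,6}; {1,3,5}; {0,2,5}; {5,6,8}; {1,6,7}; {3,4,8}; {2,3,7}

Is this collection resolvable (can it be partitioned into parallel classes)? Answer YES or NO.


v = 9, block size k = 3, number of blocks = 9.
For resolvability, blocks must partition into parallel classes of size v/k = 3.
Total blocks must therefore be a multiple of 3: 9 = 3·3 + 0 ⇒ divisible ✓.
Consider block {4,5,7}. It intersects every other block in the collection, so no parallel class of size 3 can contain it.
Since every block must belong to some parallel class in a resolution, the collection cannot be partitioned into parallel classes.
Resolvable? NO.

NO


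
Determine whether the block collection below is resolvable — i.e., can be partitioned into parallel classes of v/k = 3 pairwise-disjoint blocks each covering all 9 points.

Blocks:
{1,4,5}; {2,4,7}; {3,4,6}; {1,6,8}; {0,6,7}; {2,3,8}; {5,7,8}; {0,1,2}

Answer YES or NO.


v = 9, block size k = 3, number of blocks = 8.
For resolvability, blocks must partition into parallel classes of size v/k = 3.
Total blocks must therefore be a multiple of 3: 8 = 3·2 + 2 ⇒ not divisible ✗.
Resolvable? NO.

NO


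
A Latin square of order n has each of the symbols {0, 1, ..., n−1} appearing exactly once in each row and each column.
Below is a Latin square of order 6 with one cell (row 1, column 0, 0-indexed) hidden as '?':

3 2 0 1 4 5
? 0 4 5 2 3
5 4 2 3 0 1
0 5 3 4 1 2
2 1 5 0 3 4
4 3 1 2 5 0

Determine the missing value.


Row 1 contains symbols [0, 2, 3, 4, 5] — missing [1].
Column 0 contains symbols [0, 2, 3, 4, 5] — missing [1].
The missing symbol must appear in both missing sets; intersection = [1].
Therefore the hidden value is 1.

Missing value = 1.


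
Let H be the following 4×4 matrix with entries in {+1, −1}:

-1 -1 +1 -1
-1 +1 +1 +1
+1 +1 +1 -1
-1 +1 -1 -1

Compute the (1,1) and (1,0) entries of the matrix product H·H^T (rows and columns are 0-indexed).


Row 0 of H: [-1, -1, 1, -1].
Row 1 of H: [-1, 1, 1, 1].
(H·H^T)[1][1] = Σ_j H[1][j]·H[1][j] = (-1)² + (1)² + (1)² + (1)² = 1 + 1 + 1 + 1 = 4.
(H·H^T)[1][0] = Σ_j H[1][j]·H[0][j] = (-1)·(-1) + (1)·(-1) + (1)·(1) + (1)·(-1) = 1 + -1 + 1 + -1 = 0.
So rows 1 and 0 are orthogonal; the diagonal entry equals n = 4.

(1,1) entry = 4; (1,0) entry = 0.


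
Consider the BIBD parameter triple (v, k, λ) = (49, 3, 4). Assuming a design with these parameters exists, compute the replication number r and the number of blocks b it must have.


Any 2-(v, k, λ) BIBD satisfies two necessary conditions:
  (i)  Each point sits in r blocks, and counting incidences through any fixed point gives r(k − 1) = λ(v − 1), so r = λ(v − 1)/(k − 1).
  (ii) Total incidences bk = vr, so b = vr/k.
Step 1: r = λ(v − 1)/(k − 1) = 4·(49 − 1)/(3 − 1) = 4·48/2 = 192/2 = 96.
Step 2: b = vr/k = 49·96/3 = 4704/3 = 1568.
Check integrality: r = 96 ∈ Z ✓, b = 1568 ∈ Z ✓.
(These identities are necessary conditions: they determine r and b for any design with these parameters, but do not by themselves prove that one exists.)

r = 96, b = 1568.


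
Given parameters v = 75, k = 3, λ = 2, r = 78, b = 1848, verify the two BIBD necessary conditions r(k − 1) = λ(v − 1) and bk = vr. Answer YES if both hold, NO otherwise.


Condition (i): r(k − 1) = 78·2 = 156; λ(v − 1) = 2·74 = 148. Match? NO.
Condition (ii): bk = 1848·3 = 5544; vr = 75·78 = 5850. Match? NO.
Both conditions hold? NO.

NO


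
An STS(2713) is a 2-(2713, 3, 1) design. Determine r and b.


An STS(v) is a 2-(v, 3, 1) BIBD: block size k = 3, λ = 1.
Replication: r(k − 1) = λ(v − 1) ⇒ r·2 = 2713 − 1 = 2712 ⇒ r = 1356.
Block count: b = v(v − 1)/6 = 2713·2712/6 = 7357656/6 = 1226276.
(Check via bk = vr: 1226276·3 = 3678828 = 2713·1356 = 3678828 ✓.)

r = 1356, b = 1226276.


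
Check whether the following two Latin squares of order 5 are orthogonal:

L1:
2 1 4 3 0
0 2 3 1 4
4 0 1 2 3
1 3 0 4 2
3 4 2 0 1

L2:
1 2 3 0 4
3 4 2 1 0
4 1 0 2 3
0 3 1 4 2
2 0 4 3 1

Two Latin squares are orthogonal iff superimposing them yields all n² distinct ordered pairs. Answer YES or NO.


Form the n² = 25 superimposed pairs (L1[i][j], L2[i][j]), row by row (rows and columns indexed from 0):
row 0: (2,1) (1,2) (4,3) (3,0) (0,4)
row 1: (0,3) (2,4) (3,2) (1,1) (4,0)
row 2: (4,4) (0,1) (1,0) (2,2) (3,3)
row 3: (1,0) (3,3) (0,1) (4,4) (2,2)
row 4: (3,2) (4,0) (2,4) (0,3) (1,1)
Orthogonality requires all 25 pairs distinct.
But the pair (1,0) repeats: cell (2,2) has L1 = 1, L2 = 0, and cell (3,0) has L1 = 1, L2 = 0.
A repeated pair means some other pair never occurs (only 15 distinct pairs out of 25), so the squares are not orthogonal.
Conclusion: NO.

NO


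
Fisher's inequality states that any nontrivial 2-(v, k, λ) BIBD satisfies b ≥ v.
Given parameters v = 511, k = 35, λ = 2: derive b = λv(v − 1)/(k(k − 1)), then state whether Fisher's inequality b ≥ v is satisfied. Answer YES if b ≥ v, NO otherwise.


b = λv(v − 1)/(k(k − 1)) = 2·511·510/(35·34) = 521220/1190 = 438.
Compare with v = 511: b < v, so Fisher's inequality fails.

NO


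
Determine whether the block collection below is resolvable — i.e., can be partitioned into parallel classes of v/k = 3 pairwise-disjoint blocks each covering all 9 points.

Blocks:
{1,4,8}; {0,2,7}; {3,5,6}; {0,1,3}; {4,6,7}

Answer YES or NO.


v = 9, block size k = 3, number of blocks = 5.
For resolvability, blocks must partition into parallel classes of size v/k = 3.
Total blocks must therefore be a multiple of 3: 5 = 3·1 + 2 ⇒ not divisible ✗.
Resolvable? NO.

NO


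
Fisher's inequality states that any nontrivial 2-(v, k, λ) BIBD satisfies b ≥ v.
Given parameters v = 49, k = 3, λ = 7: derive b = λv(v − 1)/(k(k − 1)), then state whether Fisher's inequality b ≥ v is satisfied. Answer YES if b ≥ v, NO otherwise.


b = λv(v − 1)/(k(k − 1)) = 7·49·48/(3·2) = 16464/6 = 2744.
Compare with v = 49: b ≥ v, so Fisher's inequality holds.

YES


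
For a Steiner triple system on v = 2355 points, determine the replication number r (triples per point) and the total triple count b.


An STS(v) is a 2-(v, 3, 1) BIBD: block size k = 3, λ = 1.
Replication: r(k − 1) = λ(v − 1) ⇒ r·2 = 2355 − 1 = 2354 ⇒ r = 1177.
Block count: b = v(v − 1)/6 = 2355·2354/6 = 5543670/6 = 923945.

r = 1177, b = 923945.


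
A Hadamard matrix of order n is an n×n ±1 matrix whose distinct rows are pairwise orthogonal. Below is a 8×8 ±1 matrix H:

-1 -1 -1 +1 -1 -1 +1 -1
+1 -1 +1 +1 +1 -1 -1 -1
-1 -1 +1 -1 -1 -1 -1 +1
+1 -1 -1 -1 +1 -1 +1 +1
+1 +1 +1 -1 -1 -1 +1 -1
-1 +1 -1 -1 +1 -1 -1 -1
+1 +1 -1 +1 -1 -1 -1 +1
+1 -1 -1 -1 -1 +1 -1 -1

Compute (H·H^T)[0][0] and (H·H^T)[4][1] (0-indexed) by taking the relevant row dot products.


Row 0 of H: [-1, -1, -1, 1, -1, -1, 1, -1].
Row 1 of H: [1, -1, 1, 1, 1, -1, -1, -1].
Row 4 of H: [1, 1, 1, -1, -1, -1, 1, -1].
(H·H^T)[0][0] = Σ_j H[0][j]·H[0][j] = (-1)² + (-1)² + (-1)² + (1)² + (-1)² + (-1)² + (1)² + (-1)² = 1 + 1 + 1 + 1 + 1 + 1 + 1 + 1 = 8.
(H·H^T)[4][1] = Σ_j H[4][j]·H[1][j] = (1)·(1) + (1)·(-1) + (1)·(1) + (-1)·(1) + (-1)·(1) + (-1)·(-1) + (1)·(-1) + (-1)·(-1) = 1 + -1 + 1 + -1 + -1 + 1 + -1 + 1 = 0.
So rows 4 and 1 are orthogonal; the diagonal entry equals n = 8.

(0,0) entry = 8; (4,1) entry = 0.


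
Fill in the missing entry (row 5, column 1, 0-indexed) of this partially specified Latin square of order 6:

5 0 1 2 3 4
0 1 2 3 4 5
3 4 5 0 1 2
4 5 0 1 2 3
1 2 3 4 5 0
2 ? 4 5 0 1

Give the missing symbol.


Row 5 contains symbols [0, 1, 2, 4, 5] — missing [3].
Column 1 contains symbols [0, 1, 2, 4, 5] — missing [3].
The missing symbol must appear in both missing sets; intersection = [3].
Therefore the hidden value is 3.

Missing value = 3.


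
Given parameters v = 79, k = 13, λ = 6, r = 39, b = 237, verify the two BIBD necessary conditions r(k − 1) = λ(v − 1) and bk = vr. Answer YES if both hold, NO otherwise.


Condition (i): r(k − 1) = 39·12 = 468; λ(v − 1) = 6·78 = 468. Match? YES.
Condition (ii): bk = 237·13 = 3081; vr = 79·39 = 3081. Match? YES.
Both conditions hold? YES.

YES


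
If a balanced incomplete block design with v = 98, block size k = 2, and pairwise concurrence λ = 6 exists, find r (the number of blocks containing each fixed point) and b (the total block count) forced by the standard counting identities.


Any 2-(v, k, λ) BIBD satisfies two necessary conditions:
  (i)  Each point sits in r blocks, and counting incidences through any fixed point gives r(k − 1) = λ(v − 1), so r = λ(v − 1)/(k − 1).
  (ii) Total incidences bk = vr, so b = vr/k.
Step 1: r = λ(v − 1)/(k − 1) = 6·(98 − 1)/(2 − 1) = 6·97/1 = 582/1 = 582.
Step 2: b = vr/k = 98·582/2 = 57036/2 = 28518.
Check integrality: r = 582 ∈ Z ✓, b = 28518 ∈ Z ✓.
(These identities are necessary conditions: they determine r and b for any design with these parameters, but do not by themselves prove that one exists.)

r = 582, b = 28518.


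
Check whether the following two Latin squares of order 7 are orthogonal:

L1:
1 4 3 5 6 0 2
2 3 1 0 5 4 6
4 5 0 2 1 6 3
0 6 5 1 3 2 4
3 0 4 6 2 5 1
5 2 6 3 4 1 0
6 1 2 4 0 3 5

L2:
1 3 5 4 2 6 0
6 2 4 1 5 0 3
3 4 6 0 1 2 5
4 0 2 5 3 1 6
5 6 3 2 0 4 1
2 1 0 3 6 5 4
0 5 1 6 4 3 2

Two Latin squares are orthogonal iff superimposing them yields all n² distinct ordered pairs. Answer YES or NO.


Form the n² = 49 superimposed pairs (L1[i][j], L2[i][j]), row by row (rows and columns indexed from 0):
row 0: (1,1) (4,3) (3,5) (5,4) (6,2) (0,6) (2,0)
row 1: (2,6) (3,2) (1,4) (0,1) (5,5) (4,0) (6,3)
row 2: (4,3) (5,4) (0,6) (2,0) (1,1) (6,2) (3,5)
row 3: (0,4) (6,0) (5,2) (1,5) (3,3) (2,1) (4,6)
row 4: (3,5) (0,6) (4,3) (6,2) (2,0) (5,4) (1,1)
row 5: (5,2) (2,1) (6,0) (3,3) (4,6) (1,5) (0,4)
row 6: (6,0) (1,5) (2,1) (4,6) (0,4) (3,3) (5,2)
Orthogonality requires all 49 pairs distinct.
But the pair (4,3) repeats: cell (0,1) has L1 = 4, L2 = 3, and cell (2,0) has L1 = 4, L2 = 3.
A repeated pair means some other pair never occurs (only 21 distinct pairs out of 49), so the squares are not orthogonal.
Conclusion: NO.

NO


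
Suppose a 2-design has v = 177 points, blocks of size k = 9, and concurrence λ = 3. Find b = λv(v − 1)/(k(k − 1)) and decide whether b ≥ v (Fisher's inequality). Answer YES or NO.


r = λ(v − 1)/(k − 1) = 3·176/8 = 66.
b = vr/k = 177·66/9 = 1298.
Fisher's inequality: b ≥ v ⇔ 1298 ≥ 177? YES.

YES


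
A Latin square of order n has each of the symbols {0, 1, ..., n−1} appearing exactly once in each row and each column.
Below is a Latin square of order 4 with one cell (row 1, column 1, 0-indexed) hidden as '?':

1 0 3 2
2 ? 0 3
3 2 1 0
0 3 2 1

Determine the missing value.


Row 1 contains symbols [0, 2, 3] — missing [1].
Column 1 contains symbols [0, 2, 3] — missing [1].
The missing symbol must appear in both missing sets; intersection = [1].
Therefore the hidden value is 1.

Missing value = 1.


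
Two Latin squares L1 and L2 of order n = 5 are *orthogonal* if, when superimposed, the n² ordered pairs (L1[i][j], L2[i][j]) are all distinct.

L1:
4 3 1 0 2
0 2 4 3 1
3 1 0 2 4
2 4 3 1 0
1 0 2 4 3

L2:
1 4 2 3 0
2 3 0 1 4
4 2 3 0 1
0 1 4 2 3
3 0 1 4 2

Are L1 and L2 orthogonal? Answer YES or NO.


Form the n² = 25 superimposed pairs (L1[i][j], L2[i][j]), row by row (rows and columns indexed from 0):
row 0: (4,1) (3,4) (1,2) (0,3) (2,0)
row 1: (0,2) (2,3) (4,0) (3,1) (1,4)
row 2: (3,4) (1,2) (0,3) (2,0) (4,1)
row 3: (2,0) (4,1) (3,4) (1,2) (0,3)
row 4: (1,3) (0,0) (2,1) (4,4) (3,2)
Orthogonality requires all 25 pairs distinct.
But the pair (3,4) repeats: cell (0,1) has L1 = 3, L2 = 4, and cell (2,0) has L1 = 3, L2 = 4.
A repeated pair means some other pair never occurs (only 15 distinct pairs out of 25), so the squares are not orthogonal.
Conclusion: NO.

NO


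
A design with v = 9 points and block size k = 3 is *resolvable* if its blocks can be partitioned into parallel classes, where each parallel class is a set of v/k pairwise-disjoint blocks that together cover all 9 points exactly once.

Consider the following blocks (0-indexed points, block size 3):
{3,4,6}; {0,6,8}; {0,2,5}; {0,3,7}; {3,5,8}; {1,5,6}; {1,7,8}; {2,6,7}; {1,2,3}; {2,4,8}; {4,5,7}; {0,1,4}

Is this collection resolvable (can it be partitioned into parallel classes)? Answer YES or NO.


v = 9, block size k = 3, number of blocks = 12.
For resolvability, blocks must partition into parallel classes of size v/k = 3.
Total blocks must therefore be a multiple of 3: 12 = 3·4 + 0 ⇒ divisible ✓.
Greedy packing gives 4 candidate class(es). Each should be a full parallel class (size 3, covers all 9 points).
  Class 1 (3 blocks): {3,4,6}; {0,2,5}; {1,7,8}. Points covered: [0, 1, 2, 3, 4, 5, 6, 7, 8].
  Class 2 (3 blocks): {0,6,8}; {1,2,3}; {4,5,7}. Points covered: [0, 1, 2, 3, 4, 5, 6, 7, 8].
  Class 3 (3 blocks): {0,3,7}; {1,5,6}; {2,4,8}. Points covered: [0, 1, 2, 3, 4, 5, 6, 7, 8].
  Class 4 (3 blocks): {3,5,8}; {2,6,7}; {0,1,4}. Points covered: [0, 1, 2, 3, 4, 5, 6, 7, 8].
All classes full (size 3)? YES. All classes cover every point? YES.
Resolvable? YES.

YES
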